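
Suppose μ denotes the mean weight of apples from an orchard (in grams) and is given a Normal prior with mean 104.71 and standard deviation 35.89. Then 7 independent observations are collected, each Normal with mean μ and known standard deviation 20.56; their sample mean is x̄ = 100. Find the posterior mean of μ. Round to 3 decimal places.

Prior precision 1/τ₀² = 1/35.89² = 0.00077634; data precision n/σ² = 7/20.56² = 0.0165597.
Posterior precision = 0.00077634 + 0.0165597 = 0.0173360.
Posterior mean = (0.00077634·104.71 + 0.0165597·100) / 0.0173360 = 100.211.

Posterior mean ≈ 100.211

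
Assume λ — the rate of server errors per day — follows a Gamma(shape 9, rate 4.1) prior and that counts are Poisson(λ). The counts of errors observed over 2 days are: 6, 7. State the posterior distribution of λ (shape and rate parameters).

Posterior: Gamma(shape=22, rate=6.1)

Total count ∑xᵢ = 13 over n = 2 days.
Gamma is conjugate to the Poisson likelihood: posterior is Gamma(shape = 9+13 = 22, rate = 4.1+2 = 6.1).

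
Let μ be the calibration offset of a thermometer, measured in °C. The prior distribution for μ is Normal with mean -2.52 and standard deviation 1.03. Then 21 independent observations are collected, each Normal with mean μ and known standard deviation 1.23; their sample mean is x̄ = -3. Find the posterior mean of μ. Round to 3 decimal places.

Posterior mean ≈ -2.969

Prior precision 1/τ₀² = 1/1.03² = 0.942596; data precision n/σ² = 21/1.23² = 13.8806.
Posterior precision = 0.942596 + 13.8806 = 14.8232.
Posterior mean = (0.942596·-2.52 + 13.8806·-3) / 14.8232 = -2.969.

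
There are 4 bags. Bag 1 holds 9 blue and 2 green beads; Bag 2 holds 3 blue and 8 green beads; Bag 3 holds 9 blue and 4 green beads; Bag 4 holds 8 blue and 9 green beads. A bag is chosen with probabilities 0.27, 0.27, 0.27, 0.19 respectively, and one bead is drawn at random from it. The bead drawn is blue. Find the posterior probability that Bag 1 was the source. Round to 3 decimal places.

P(blue|Bag 1) = 0.8182; P(blue|Bag 2) = 0.2727; P(blue|Bag 3) = 0.6923; P(blue|Bag 4) = 0.4706.
Prior × likelihood for each source: 0.27·0.8182=0.2209, 0.27·0.2727=0.07364, 0.27·0.6923=0.1869, 0.19·0.4706=0.08941. Summing gives P(blue) = 0.57088.
P(Bag 1 | blue) = 0.2209 / 0.57088 = 0.387.

Posterior probability ≈ 0.387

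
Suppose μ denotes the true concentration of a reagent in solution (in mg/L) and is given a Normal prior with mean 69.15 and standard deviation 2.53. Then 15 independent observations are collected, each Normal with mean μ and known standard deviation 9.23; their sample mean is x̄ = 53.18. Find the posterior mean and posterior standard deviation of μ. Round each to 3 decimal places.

With known σ, the Normal prior is conjugate. Weight on the data is w = (n/σ²)/(n/σ² + 1/τ₀²) = 0.176071/(0.176071+0.156228) = 0.52986.
Posterior mean = w·x̄ + (1−w)·μ₀ = 0.52986·53.18 + 0.47014·69.15 = 60.688. Posterior variance = 1/(0.176071+0.156228) = 3.00934, so SD = 1.735.

Posterior mean ≈ 60.688; posterior SD ≈ 1.735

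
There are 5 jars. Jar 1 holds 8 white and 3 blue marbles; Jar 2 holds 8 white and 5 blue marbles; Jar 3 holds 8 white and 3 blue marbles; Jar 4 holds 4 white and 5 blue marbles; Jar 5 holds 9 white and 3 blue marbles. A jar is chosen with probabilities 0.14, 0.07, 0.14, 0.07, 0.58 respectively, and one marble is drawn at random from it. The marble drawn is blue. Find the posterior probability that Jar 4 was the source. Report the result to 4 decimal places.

Posterior probability ≈ 0.1354

Tabulate prior·likelihood by source: [1] prior 0.14, lik 0.2727, product 0.03818; [2] prior 0.07, lik 0.3846, product 0.02692; [3] prior 0.14, lik 0.2727, product 0.03818; [4] prior 0.07, lik 0.5556, product 0.03889; [5] prior 0.58, lik 0.25, product 0.1450.
Normalizing constant = 0.28718; the posterior for Jar 4 is its product over the sum, 0.03889/0.28718 = 0.1354.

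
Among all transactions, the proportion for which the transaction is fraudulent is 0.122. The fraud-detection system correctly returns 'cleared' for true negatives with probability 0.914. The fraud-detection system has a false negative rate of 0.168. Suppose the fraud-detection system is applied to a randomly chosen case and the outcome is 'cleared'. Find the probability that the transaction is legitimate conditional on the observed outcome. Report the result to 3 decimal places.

Write H for 'the transaction is fraudulent'. Prior odds H:¬H = 0.122/0.878 = 0.13895. For the 'cleared' outcome, the likelihood ratio is 0.168/0.914 = 0.18381.
Posterior odds = 0.13895 × 0.18381 = 0.025540, so P(H|E) = 0.025540/(1+0.025540) = 0.025. Then P(¬H|E) = 1 − 0.025 = 0.975.

P(¬H | E) ≈ 0.975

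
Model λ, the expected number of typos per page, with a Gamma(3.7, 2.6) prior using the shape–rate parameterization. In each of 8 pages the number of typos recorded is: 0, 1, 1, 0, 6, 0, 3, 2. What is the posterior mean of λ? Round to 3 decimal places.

Posterior mean ≈ 1.575

The Poisson likelihood adds the total count to the shape and the number of exposure periods to the rate. Here ∑xᵢ = 13 and n = 8, so shape 3.7→16.7 and rate 2.6→10.6.
Posterior mean = shape/rate = 16.7/10.6 = 1.575.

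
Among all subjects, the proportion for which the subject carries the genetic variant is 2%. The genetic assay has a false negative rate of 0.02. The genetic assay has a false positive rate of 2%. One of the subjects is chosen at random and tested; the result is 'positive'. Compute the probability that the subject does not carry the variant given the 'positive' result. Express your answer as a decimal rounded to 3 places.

P(¬H | E) ≈ 0.500

Let H be the event that the subject carries the genetic variant. P(H) = 0.02, so P(¬H) = 0.98. With E the 'positive' result, P(E|H) = 0.98 and P(E|¬H) = 0.02.
P(E) = 0.98·0.02 + 0.02·0.98 = 0.019600 + 0.019600 = 0.039200.
By Bayes' theorem, P(H|E) = 0.019600 / 0.039200 = 0.500. Hence P(¬H|E) = 1 − 0.500 = 0.500.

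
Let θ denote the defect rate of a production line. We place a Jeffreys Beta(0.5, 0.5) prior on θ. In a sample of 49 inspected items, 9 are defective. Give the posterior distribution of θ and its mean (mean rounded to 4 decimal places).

Posterior: Beta(9.5, 40.5); mean ≈ 0.1900

Observing 9 successes and 40 failures updates Beta(0.5, 0.5) by adding the success and failure counts to the two shape parameters: α = 0.5+9 = 9.5, β = 0.5+40 = 40.5.
Posterior mean = α/(α+β) = 9.5/50 = 0.1900.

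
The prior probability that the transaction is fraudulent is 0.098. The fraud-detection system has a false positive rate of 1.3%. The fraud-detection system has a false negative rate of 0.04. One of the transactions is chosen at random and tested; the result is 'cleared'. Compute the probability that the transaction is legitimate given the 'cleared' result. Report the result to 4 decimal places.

P(¬H | E) ≈ 0.9956

Let H be the event that the transaction is fraudulent. P(H) = 0.098, so P(¬H) = 0.902. With E the 'cleared' result, P(E|H) = 0.04 and P(E|¬H) = 0.987.
P(E) = 0.04·0.098 + 0.987·0.902 = 0.0039200 + 0.89027 = 0.89419.
By Bayes' theorem, P(H|E) = 0.0039200 / 0.89419 = 0.0044. Hence P(¬H|E) = 1 − 0.0044 = 0.9956.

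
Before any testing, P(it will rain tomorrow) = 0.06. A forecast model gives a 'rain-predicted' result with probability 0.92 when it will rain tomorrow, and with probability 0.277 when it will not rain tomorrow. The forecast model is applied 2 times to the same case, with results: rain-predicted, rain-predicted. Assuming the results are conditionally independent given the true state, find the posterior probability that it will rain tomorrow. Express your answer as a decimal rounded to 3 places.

Let H be the event that it will rain tomorrow; start with P(H) = 0.06. P('rain-predicted'|H) = 0.92, P('rain-predicted'|¬H) = 0.277.
Update on result 1 ('rain-predicted'): P(H) ← 0.92·0.0600 / (0.92·0.0600 + 0.277·0.9400) = 0.055200/0.31558 = 0.1749.
Update on result 2 ('rain-predicted'): P(H) ← 0.92·0.1749 / (0.92·0.1749 + 0.277·0.8251) = 0.16092/0.38947 = 0.4132.

Posterior P(H) ≈ 0.413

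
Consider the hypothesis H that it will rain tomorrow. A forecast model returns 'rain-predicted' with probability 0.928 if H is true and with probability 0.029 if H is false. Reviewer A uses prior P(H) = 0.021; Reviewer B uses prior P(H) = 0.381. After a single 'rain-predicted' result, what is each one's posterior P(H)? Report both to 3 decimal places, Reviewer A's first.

P('+'|H) = 0.928, P('+'|¬H) = 0.029.
Reviewer A: numerator 0.928·0.021 = 0.019488; evidence = 0.019488+0.029·0.979 = 0.047879; posterior = 0.407.
Reviewer B: numerator 0.928·0.381 = 0.35357; evidence = 0.35357+0.029·0.619 = 0.37152; posterior = 0.952.

Reviewer A: 0.407; Reviewer B: 0.952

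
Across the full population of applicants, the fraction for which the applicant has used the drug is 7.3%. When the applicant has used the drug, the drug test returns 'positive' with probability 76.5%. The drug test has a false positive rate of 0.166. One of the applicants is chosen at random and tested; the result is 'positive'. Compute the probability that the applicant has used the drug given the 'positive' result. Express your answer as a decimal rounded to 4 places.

Let H be the event that the applicant has used the drug. P(H) = 0.073, so P(¬H) = 0.927. With E the 'positive' result, P(E|H) = 0.765 and P(E|¬H) = 0.166.
P(E) = 0.765·0.073 + 0.166·0.927 = 0.055845 + 0.15388 = 0.20973.
By Bayes' theorem, P(H|E) = 0.055845 / 0.20973 = 0.2663.

P(H | E) ≈ 0.2663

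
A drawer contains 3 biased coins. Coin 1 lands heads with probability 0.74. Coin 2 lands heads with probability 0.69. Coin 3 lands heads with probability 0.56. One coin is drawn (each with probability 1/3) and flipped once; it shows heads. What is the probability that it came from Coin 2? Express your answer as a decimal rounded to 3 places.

Posterior probability ≈ 0.347

P(heads|C1) = 0.74; P(heads|C2) = 0.69; P(heads|C3) = 0.56.
Prior × likelihood for each source: 0.333333·0.74=0.2467, 0.333333·0.69=0.2300, 0.333333·0.56=0.1867. Summing gives P(heads) = 0.66333.
P(Coin 2 | heads) = 0.2300 / 0.66333 = 0.347.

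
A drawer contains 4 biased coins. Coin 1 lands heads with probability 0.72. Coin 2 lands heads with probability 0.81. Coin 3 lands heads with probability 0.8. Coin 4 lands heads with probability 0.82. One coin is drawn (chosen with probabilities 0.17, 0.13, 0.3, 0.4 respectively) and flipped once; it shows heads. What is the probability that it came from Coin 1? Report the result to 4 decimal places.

P(heads|C1) = 0.72; P(heads|C2) = 0.81; P(heads|C3) = 0.8; P(heads|C4) = 0.82.
Prior × likelihood for each source: 0.17·0.72=0.1224, 0.13·0.81=0.1053, 0.3·0.8=0.2400, 0.4·0.82=0.3280. Summing gives P(heads) = 0.79570.
P(Coin 1 | heads) = 0.1224 / 0.79570 = 0.1538.

Posterior probability ≈ 0.1538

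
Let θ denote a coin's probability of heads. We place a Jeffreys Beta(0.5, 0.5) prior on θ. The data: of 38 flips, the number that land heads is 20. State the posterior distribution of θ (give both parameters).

Observing 20 successes and 18 failures updates Beta(0.5, 0.5) by adding the success and failure counts to the two shape parameters: α = 0.5+20 = 20.5, β = 0.5+18 = 18.5.

Posterior: Beta(20.5, 18.5)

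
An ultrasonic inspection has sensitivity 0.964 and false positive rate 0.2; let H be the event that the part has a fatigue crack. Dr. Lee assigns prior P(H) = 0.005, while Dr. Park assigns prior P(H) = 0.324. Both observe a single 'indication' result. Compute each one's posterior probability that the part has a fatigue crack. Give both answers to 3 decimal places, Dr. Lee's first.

P('+'|H) = 0.964, P('+'|¬H) = 0.2.
Dr. Lee: numerator 0.964·0.005 = 0.0048200; evidence = 0.0048200+0.2·0.995 = 0.20382; posterior = 0.024.
Dr. Park: numerator 0.964·0.324 = 0.31234; evidence = 0.31234+0.2·0.676 = 0.44754; posterior = 0.698.

Dr. Lee: 0.024; Dr. Park: 0.698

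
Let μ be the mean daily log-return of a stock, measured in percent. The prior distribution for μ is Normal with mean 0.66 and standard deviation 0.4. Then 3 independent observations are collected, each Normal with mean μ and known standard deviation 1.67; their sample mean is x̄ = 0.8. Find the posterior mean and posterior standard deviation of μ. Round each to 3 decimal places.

Posterior mean ≈ 0.681; posterior SD ≈ 0.369

Prior precision 1/τ₀² = 1/0.4² = 6.25000; data precision n/σ² = 3/1.67² = 1.07569.
Posterior precision = 6.25000 + 1.07569 = 7.32569, giving posterior SD = 1/√7.32569 = 0.369.
Posterior mean = (6.25000·0.66 + 1.07569·0.8) / 7.32569 = 0.681.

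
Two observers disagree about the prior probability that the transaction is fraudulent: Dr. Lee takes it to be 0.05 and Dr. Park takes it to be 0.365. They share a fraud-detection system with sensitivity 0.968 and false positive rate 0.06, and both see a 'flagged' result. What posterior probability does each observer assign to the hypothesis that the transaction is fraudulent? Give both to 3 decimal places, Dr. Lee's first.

Dr. Lee: 0.459; Dr. Park: 0.903

The likelihood ratio for a 'flagged' result is 0.968/0.06 = 16.133.
Dr. Lee: prior odds 0.05/0.95 = 0.052632; posterior odds 0.84912; posterior probability 0.459.
Dr. Park: prior odds 0.365/0.635 = 0.57480; posterior odds 9.2735; posterior probability 0.903.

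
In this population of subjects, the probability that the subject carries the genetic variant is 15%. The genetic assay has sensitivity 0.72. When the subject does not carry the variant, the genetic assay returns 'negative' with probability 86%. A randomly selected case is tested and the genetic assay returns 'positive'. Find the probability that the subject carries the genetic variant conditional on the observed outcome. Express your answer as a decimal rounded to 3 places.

Write H for 'the subject carries the genetic variant'. Prior odds H:¬H = 0.15/0.85 = 0.17647. For the 'positive' outcome, the likelihood ratio is 0.72/0.14 = 5.1429.
Posterior odds = 0.17647 × 5.1429 = 0.90756, so P(H|E) = 0.90756/(1+0.90756) = 0.476.

P(H | E) ≈ 0.476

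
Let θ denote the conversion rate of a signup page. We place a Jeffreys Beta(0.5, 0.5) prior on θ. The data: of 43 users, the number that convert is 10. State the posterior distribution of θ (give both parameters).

Posterior: Beta(10.5, 33.5)

The binomial likelihood is conjugate to the Beta prior: with 10 successes and 33 failures, the posterior is Beta(0.5+10, 0.5+33) = Beta(10.5, 33.5).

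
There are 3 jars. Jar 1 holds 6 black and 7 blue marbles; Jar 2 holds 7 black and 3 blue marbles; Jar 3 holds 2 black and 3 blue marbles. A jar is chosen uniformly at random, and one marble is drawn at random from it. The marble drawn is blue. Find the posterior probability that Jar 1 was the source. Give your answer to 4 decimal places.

Tabulate prior·likelihood by source: [1] prior 0.333333, lik 0.5385, product 0.1795; [2] prior 0.333333, lik 0.3, product 0.1000; [3] prior 0.333333, lik 0.6, product 0.2000.
Normalizing constant = 0.47949; the posterior for Jar 1 is its product over the sum, 0.1795/0.47949 = 0.3743.

Posterior probability ≈ 0.3743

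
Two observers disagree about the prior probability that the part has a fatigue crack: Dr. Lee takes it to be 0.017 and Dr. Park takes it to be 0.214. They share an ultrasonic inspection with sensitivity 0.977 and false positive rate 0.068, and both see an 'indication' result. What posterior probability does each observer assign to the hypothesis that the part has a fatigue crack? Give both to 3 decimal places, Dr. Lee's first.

The likelihood ratio for an 'indication' result is 0.977/0.068 = 14.368.
Dr. Lee: prior odds 0.017/0.983 = 0.017294; posterior odds 0.24847; posterior probability 0.199.
Dr. Park: prior odds 0.214/0.786 = 0.27226; posterior odds 3.9118; posterior probability 0.796.

Dr. Lee: 0.199; Dr. Park: 0.796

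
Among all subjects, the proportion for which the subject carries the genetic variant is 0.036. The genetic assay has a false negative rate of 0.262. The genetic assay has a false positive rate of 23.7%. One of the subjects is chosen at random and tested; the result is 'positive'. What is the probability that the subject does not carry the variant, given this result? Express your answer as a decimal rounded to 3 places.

Let H be the event that the subject carries the genetic variant. P(H) = 0.036, so P(¬H) = 0.964. With E the 'positive' result, P(E|H) = 0.738 and P(E|¬H) = 0.237.
P(E) = 0.738·0.036 + 0.237·0.964 = 0.026568 + 0.22847 = 0.25504.
By Bayes' theorem, P(H|E) = 0.026568 / 0.25504 = 0.104. Hence P(¬H|E) = 1 − 0.104 = 0.896.

P(¬H | E) ≈ 0.896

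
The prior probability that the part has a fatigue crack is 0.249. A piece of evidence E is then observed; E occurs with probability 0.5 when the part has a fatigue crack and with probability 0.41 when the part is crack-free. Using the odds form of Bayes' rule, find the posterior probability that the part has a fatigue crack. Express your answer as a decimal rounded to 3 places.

Prior odds = 0.249/(1−0.249) = 0.33156.
Likelihood ratio for E = 0.5/0.41 = 1.2195.
Posterior odds = prior odds × LR = 0.40434.
Posterior probability = odds/(1+odds) = 0.40434/1.4043 = 0.288.

Posterior probability ≈ 0.288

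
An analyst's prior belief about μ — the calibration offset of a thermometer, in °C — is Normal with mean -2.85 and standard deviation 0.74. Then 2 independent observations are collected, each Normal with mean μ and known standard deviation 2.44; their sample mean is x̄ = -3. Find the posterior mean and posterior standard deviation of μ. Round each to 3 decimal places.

Prior precision 1/τ₀² = 1/0.74² = 1.82615; data precision n/σ² = 2/2.44² = 0.335931.
Posterior precision = 1.82615 + 0.335931 = 2.16208, giving posterior SD = 1/√2.16208 = 0.680.
Posterior mean = (1.82615·-2.85 + 0.335931·-3) / 2.16208 = -2.873.

Posterior mean ≈ -2.873; posterior SD ≈ 0.680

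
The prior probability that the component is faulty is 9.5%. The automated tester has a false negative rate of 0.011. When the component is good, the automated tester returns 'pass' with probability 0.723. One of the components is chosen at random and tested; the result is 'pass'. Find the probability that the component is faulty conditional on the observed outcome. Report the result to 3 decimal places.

P(H | E) ≈ 0.002

Write H for 'the component is faulty'. Prior odds H:¬H = 0.095/0.905 = 0.10497. For the 'pass' outcome, the likelihood ratio is 0.011/0.723 = 0.015214.
Posterior odds = 0.10497 × 0.015214 = 0.0015971, so P(H|E) = 0.0015971/(1+0.0015971) = 0.002.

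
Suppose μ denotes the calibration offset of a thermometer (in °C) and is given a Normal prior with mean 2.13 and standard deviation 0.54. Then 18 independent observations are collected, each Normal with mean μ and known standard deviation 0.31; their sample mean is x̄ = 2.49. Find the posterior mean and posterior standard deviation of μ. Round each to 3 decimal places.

Posterior mean ≈ 2.484; posterior SD ≈ 0.072

With known σ, the Normal prior is conjugate. Weight on the data is w = (n/σ²)/(n/σ² + 1/τ₀²) = 187.305/(187.305+3.42936) = 0.98202.
Posterior mean = w·x̄ + (1−w)·μ₀ = 0.98202·2.49 + 0.017980·2.13 = 2.484. Posterior variance = 1/(187.305+3.42936) = 0.00524290, so SD = 0.072.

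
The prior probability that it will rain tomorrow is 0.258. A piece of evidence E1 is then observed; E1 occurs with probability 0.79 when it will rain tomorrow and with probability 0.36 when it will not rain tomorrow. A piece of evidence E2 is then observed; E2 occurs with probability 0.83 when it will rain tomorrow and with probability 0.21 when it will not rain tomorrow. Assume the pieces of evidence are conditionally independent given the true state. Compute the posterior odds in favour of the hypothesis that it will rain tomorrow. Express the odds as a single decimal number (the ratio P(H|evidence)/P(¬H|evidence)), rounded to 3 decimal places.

Prior odds = 0.258/(1−0.258) = 0.34771. In log-odds, ln(0.34771) = -1.0564.
Add log likelihood ratios: ln(2.1944) + ln(3.9524) = 2.1602.
Posterior log-odds = 1.1039, so posterior odds = exp(1.1039) = 3.0158.

Posterior odds ≈ 3.016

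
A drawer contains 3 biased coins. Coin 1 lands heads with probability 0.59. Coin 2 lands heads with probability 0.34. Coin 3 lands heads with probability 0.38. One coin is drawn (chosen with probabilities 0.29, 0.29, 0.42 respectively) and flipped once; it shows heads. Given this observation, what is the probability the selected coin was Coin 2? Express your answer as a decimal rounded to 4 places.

Posterior probability ≈ 0.2297

Tabulate prior·likelihood by source: [1] prior 0.29, lik 0.59, product 0.1711; [2] prior 0.29, lik 0.34, product 0.09860; [3] prior 0.42, lik 0.38, product 0.1596.
Normalizing constant = 0.42930; the posterior for Coin 2 is its product over the sum, 0.09860/0.42930 = 0.2297.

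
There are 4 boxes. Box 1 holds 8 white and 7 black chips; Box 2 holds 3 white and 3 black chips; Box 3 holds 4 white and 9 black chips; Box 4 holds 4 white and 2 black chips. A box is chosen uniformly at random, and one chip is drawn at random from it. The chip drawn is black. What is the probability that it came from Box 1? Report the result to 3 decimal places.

Posterior probability ≈ 0.234

Tabulate prior·likelihood by source: [1] prior 0.25, lik 0.4667, product 0.1167; [2] prior 0.25, lik 0.5, product 0.1250; [3] prior 0.25, lik 0.6923, product 0.1731; [4] prior 0.25, lik 0.3333, product 0.08333.
Normalizing constant = 0.49808; the posterior for Box 1 is its product over the sum, 0.1167/0.49808 = 0.234.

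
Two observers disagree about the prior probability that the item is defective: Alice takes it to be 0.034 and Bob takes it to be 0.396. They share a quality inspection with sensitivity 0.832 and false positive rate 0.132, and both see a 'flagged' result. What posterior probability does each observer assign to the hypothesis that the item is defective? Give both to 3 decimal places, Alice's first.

Alice: 0.182; Bob: 0.805

The likelihood ratio for a 'flagged' result is 0.832/0.132 = 6.3030.
Alice: prior odds 0.034/0.966 = 0.035197; posterior odds 0.22185; posterior probability 0.182.
Bob: prior odds 0.396/0.604 = 0.65563; posterior odds 4.1325; posterior probability 0.805.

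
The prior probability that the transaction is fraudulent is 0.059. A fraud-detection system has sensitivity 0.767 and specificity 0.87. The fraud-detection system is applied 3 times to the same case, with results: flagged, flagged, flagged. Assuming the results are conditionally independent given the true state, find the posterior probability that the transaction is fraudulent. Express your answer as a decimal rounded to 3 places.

Posterior P(H) ≈ 0.928

With H the event that the transaction is fraudulent, the joint likelihood of the observed sequence is P(data|H) = 0.767·0.767·0.767 = 0.45122 and P(data|¬H) = 0.13·0.13·0.13 = 0.0021970.
Bayes: P(H|data) = 0.059·0.45122 / (0.059·0.45122 + 0.941·0.0021970) = 0.026622/0.028689 = 0.9279.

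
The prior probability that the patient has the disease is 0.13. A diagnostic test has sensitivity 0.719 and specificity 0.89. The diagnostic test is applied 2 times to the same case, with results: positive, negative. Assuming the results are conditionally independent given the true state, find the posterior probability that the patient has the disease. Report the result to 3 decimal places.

With H the event that the patient has the disease, the joint likelihood of the observed sequence is P(data|H) = 0.719·0.281 = 0.20204 and P(data|¬H) = 0.11·0.89 = 0.097900.
Bayes: P(H|data) = 0.13·0.20204 / (0.13·0.20204 + 0.87·0.097900) = 0.026265/0.11144 = 0.2357.

Posterior P(H) ≈ 0.236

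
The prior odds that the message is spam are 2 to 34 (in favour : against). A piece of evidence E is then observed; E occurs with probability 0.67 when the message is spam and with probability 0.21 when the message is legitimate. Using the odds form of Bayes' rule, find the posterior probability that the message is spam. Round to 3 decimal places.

Posterior probability ≈ 0.158

Prior odds = 2/34 = 0.058824.
Likelihood ratio for E = 0.67/0.21 = 3.1905.
Posterior odds = prior odds × LR = 0.18768.
Posterior probability = odds/(1+odds) = 0.18768/1.1877 = 0.158.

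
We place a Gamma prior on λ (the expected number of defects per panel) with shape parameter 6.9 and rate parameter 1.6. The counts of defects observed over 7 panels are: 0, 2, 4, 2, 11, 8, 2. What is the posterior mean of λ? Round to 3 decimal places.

Posterior mean ≈ 4.174

The Poisson likelihood adds the total count to the shape and the number of exposure periods to the rate. Here ∑xᵢ = 29 and n = 7, so shape 6.9→35.9 and rate 1.6→8.6.
Posterior mean = shape/rate = 35.9/8.6 = 4.174.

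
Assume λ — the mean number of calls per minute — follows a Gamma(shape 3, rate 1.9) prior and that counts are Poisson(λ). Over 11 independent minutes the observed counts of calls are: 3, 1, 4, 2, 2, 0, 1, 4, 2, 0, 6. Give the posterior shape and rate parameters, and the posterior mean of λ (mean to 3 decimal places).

Posterior: Gamma(shape=28, rate=12.9); mean ≈ 2.171

The Poisson likelihood adds the total count to the shape and the number of exposure periods to the rate. Here ∑xᵢ = 25 and n = 11, so shape 3→28 and rate 1.9→12.9.
Posterior mean = shape/rate = 28/12.9 = 2.171.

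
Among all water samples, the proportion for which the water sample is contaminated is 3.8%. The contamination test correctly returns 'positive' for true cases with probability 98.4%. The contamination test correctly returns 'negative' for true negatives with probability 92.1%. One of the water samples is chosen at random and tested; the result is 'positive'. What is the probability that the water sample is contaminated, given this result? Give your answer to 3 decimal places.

Write H for 'the water sample is contaminated'. Prior odds H:¬H = 0.038/0.962 = 0.039501. For the 'positive' outcome, the likelihood ratio is 0.984/0.079 = 12.456.
Posterior odds = 0.039501 × 12.456 = 0.49201, so P(H|E) = 0.49201/(1+0.49201) = 0.330.

P(H | E) ≈ 0.330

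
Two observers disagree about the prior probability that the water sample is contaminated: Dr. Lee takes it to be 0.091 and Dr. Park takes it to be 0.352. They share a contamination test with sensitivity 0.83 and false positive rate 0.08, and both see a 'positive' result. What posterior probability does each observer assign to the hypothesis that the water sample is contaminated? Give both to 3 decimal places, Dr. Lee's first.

P('+'|H) = 0.83, P('+'|¬H) = 0.08.
Dr. Lee: numerator 0.83·0.091 = 0.075530; evidence = 0.075530+0.08·0.909 = 0.14825; posterior = 0.509.
Dr. Park: numerator 0.83·0.352 = 0.29216; evidence = 0.29216+0.08·0.648 = 0.34400; posterior = 0.849.

Dr. Lee: 0.509; Dr. Park: 0.849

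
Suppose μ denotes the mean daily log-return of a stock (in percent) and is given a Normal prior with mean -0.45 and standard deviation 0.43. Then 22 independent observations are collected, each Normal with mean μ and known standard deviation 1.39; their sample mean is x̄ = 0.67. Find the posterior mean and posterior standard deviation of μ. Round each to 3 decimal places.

With known σ, the Normal prior is conjugate. Weight on the data is w = (n/σ²)/(n/σ² + 1/τ₀²) = 11.3866/(11.3866+5.40833) = 0.67798.
Posterior mean = w·x̄ + (1−w)·μ₀ = 0.67798·0.67 + 0.32202·-0.45 = 0.309. Posterior variance = 1/(11.3866+5.40833) = 0.0595419, so SD = 0.244.

Posterior mean ≈ 0.309; posterior SD ≈ 0.244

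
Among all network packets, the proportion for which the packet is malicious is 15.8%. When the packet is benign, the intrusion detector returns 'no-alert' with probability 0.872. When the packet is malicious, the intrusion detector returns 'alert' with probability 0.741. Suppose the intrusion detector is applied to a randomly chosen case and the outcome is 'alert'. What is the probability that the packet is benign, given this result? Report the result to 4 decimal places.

P(¬H | E) ≈ 0.4793

Write H for 'the packet is malicious'. Prior odds H:¬H = 0.158/0.842 = 0.18765. For the 'alert' outcome, the likelihood ratio is 0.741/0.128 = 5.7891.
Posterior odds = 0.18765 × 5.7891 = 1.0863, so P(H|E) = 1.0863/(1+1.0863) = 0.5207. Then P(¬H|E) = 1 − 0.5207 = 0.4793.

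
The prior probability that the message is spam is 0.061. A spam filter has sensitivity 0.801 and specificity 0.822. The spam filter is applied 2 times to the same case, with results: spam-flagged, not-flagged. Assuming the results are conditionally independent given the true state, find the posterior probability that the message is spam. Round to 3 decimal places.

Let H be the event that the message is spam; start with P(H) = 0.061. P('spam-flagged'|H) = 0.801, P('spam-flagged'|¬H) = 0.178.
Update on result 1 ('spam-flagged'): P(H) ← 0.801·0.0610 / (0.801·0.0610 + 0.178·0.9390) = 0.048861/0.21600 = 0.2262.
Update on result 2 ('not-flagged'): P(H) ← 0.199·0.2262 / (0.199·0.2262 + 0.822·0.7738) = 0.045015/0.68107 = 0.0661.

Posterior P(H) ≈ 0.066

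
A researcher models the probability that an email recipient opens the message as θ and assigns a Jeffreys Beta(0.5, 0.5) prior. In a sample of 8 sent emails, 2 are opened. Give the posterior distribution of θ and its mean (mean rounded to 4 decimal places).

The binomial likelihood is conjugate to the Beta prior: with 2 successes and 6 failures, the posterior is Beta(0.5+2, 0.5+6) = Beta(2.5, 6.5).
E[θ | data] = 2.5/(2.5+6.5) = 0.2778.

Posterior: Beta(2.5, 6.5); mean ≈ 0.2778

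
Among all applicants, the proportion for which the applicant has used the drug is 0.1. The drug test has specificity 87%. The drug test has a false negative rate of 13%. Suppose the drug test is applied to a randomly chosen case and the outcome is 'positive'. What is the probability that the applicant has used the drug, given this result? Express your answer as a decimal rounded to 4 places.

P(H | E) ≈ 0.4265

Write H for 'the applicant has used the drug'. Prior odds H:¬H = 0.1/0.9 = 0.11111. For the 'positive' outcome, the likelihood ratio is 0.87/0.13 = 6.6923.
Posterior odds = 0.11111 × 6.6923 = 0.74359, so P(H|E) = 0.74359/(1+0.74359) = 0.4265.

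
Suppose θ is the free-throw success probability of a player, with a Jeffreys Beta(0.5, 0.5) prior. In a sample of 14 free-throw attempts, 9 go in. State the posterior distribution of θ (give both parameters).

Posterior: Beta(9.5, 5.5)

Observing 9 successes and 5 failures updates Beta(0.5, 0.5) by adding the success and failure counts to the two shape parameters: α = 0.5+9 = 9.5, β = 0.5+5 = 5.5.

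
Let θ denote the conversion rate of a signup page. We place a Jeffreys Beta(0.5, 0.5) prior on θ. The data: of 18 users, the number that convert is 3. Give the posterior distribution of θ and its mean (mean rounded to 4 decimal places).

Observing 3 successes and 15 failures updates Beta(0.5, 0.5) by adding the success and failure counts to the two shape parameters: α = 0.5+3 = 3.5, β = 0.5+15 = 15.5.
E[θ | data] = 3.5/(3.5+15.5) = 0.1842.

Posterior: Beta(3.5, 15.5); mean ≈ 0.1842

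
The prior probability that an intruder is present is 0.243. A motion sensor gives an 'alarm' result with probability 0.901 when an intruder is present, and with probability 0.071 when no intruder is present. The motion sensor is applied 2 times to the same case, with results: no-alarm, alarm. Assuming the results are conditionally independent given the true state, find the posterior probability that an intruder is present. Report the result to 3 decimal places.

Posterior P(H) ≈ 0.303

Let H be the event that an intruder is present; start with P(H) = 0.243. P('alarm'|H) = 0.901, P('alarm'|¬H) = 0.071.
Update on result 1 ('no-alarm'): P(H) ← 0.099·0.2430 / (0.099·0.2430 + 0.929·0.7570) = 0.024057/0.72731 = 0.0331.
Update on result 2 ('alarm'): P(H) ← 0.901·0.0331 / (0.901·0.0331 + 0.071·0.9669) = 0.029802/0.098454 = 0.3027.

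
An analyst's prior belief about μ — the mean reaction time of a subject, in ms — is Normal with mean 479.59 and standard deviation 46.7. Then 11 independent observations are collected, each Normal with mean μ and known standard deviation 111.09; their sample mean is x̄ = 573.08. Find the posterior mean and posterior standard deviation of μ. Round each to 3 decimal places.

Posterior mean ≈ 541.323; posterior SD ≈ 27.218

With known σ, the Normal prior is conjugate. Weight on the data is w = (n/σ²)/(n/σ² + 1/τ₀²) = 0.00089134/(0.00089134+0.00045853) = 0.66032.
Posterior mean = w·x̄ + (1−w)·μ₀ = 0.66032·573.08 + 0.33968·479.59 = 541.323. Posterior variance = 1/(0.00089134+0.00045853) = 740.814, so SD = 27.218.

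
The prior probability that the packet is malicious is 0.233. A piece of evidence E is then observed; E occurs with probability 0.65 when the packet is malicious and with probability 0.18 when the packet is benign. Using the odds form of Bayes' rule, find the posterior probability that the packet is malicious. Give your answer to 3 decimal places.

Prior odds = 0.233/(1−0.233) = 0.30378. In log-odds, ln(0.30378) = -1.1914.
Add log likelihood ratio: ln(3.6111) = 1.2840.
Posterior log-odds = 0.092567, so posterior odds = exp(0.092567) = 1.0970. Converting, P(H|E) = 1.0970/2.0970 = 0.523.

Posterior probability ≈ 0.523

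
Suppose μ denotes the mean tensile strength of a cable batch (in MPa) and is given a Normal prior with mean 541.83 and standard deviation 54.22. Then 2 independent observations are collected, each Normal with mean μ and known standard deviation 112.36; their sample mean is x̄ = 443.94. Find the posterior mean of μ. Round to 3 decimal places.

With known σ, the Normal prior is conjugate. Weight on the data is w = (n/σ²)/(n/σ² + 1/τ₀²) = 0.00015842/(0.00015842+0.00034016) = 0.31774.
Posterior mean = w·x̄ + (1−w)·μ₀ = 0.31774·443.94 + 0.68226·541.83 = 510.726.

Posterior mean ≈ 510.726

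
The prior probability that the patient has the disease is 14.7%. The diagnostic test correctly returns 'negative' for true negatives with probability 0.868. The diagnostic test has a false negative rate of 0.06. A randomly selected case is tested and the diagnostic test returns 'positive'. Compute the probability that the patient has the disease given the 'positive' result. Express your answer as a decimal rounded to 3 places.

Write H for 'the patient has the disease'. Prior odds H:¬H = 0.147/0.853 = 0.17233. For the 'positive' outcome, the likelihood ratio is 0.94/0.132 = 7.1212.
Posterior odds = 0.17233 × 7.1212 = 1.2272, so P(H|E) = 1.2272/(1+1.2272) = 0.551.

P(H | E) ≈ 0.551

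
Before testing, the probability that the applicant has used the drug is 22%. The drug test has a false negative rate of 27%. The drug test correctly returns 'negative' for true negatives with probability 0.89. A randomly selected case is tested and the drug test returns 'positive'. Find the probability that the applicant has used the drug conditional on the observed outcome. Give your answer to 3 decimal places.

Let H be the event that the applicant has used the drug. P(H) = 0.22, so P(¬H) = 0.78. With E the 'positive' result, P(E|H) = 0.73 and P(E|¬H) = 0.11.
P(E) = 0.73·0.22 + 0.11·0.78 = 0.16060 + 0.085800 = 0.24640.
By Bayes' theorem, P(H|E) = 0.16060 / 0.24640 = 0.652.

P(H | E) ≈ 0.652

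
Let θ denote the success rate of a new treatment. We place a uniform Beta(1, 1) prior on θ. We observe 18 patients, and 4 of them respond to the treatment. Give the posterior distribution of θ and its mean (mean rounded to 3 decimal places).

Posterior: Beta(5, 15); mean ≈ 0.250

The binomial likelihood is conjugate to the Beta prior: with 4 successes and 14 failures, the posterior is Beta(1+4, 1+14) = Beta(5, 15).
E[θ | data] = 5/(5+15) = 0.250.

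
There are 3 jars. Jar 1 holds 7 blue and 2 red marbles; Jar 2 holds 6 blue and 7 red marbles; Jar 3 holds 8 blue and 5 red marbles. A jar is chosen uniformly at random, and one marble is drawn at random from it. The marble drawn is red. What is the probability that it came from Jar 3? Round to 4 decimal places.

Posterior probability ≈ 0.3358

P(red|Jar 1) = 0.2222; P(red|Jar 2) = 0.5385; P(red|Jar 3) = 0.3846.
Prior × likelihood for each source: 0.333333·0.2222=0.07407, 0.333333·0.5385=0.1795, 0.333333·0.3846=0.1282. Summing gives P(red) = 0.38177.
P(Jar 3 | red) = 0.1282 / 0.38177 = 0.3358.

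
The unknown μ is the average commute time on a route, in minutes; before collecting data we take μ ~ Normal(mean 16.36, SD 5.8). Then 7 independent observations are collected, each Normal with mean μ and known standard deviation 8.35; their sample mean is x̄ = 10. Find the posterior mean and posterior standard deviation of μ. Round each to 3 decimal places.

With known σ, the Normal prior is conjugate. Weight on the data is w = (n/σ²)/(n/σ² + 1/τ₀²) = 0.100398/(0.100398+0.0297265) = 0.77155.
Posterior mean = w·x̄ + (1−w)·μ₀ = 0.77155·10 + 0.22845·16.36 = 11.453. Posterior variance = 1/(0.100398+0.0297265) = 7.68495, so SD = 2.772.

Posterior mean ≈ 11.453; posterior SD ≈ 2.772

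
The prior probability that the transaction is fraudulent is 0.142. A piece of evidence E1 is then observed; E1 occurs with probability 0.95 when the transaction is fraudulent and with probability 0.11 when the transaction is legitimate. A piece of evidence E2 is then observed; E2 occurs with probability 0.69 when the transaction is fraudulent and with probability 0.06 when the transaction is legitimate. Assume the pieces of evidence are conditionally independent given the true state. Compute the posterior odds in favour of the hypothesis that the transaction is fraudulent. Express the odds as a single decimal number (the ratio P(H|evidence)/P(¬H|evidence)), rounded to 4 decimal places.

Posterior odds ≈ 16.4373

Prior odds = 0.142/(1−0.142) = 0.16550. In log-odds, ln(0.16550) = -1.7988.
Add log likelihood ratios: ln(8.6364) + ln(11.500) = 4.5983.
Posterior log-odds = 2.7996, so posterior odds = exp(2.7996) = 16.437.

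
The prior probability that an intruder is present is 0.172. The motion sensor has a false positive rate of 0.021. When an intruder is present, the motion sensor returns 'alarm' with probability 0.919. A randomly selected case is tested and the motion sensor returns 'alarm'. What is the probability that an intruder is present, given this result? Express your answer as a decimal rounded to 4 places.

P(H | E) ≈ 0.9009

Let H be the event that an intruder is present. P(H) = 0.172, so P(¬H) = 0.828. With E the 'alarm' result, P(E|H) = 0.919 and P(E|¬H) = 0.021.
P(E) = 0.919·0.172 + 0.021·0.828 = 0.15807 + 0.017388 = 0.17546.
By Bayes' theorem, P(H|E) = 0.15807 / 0.17546 = 0.9009.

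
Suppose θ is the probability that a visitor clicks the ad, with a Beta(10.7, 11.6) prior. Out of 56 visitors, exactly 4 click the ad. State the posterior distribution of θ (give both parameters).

The binomial likelihood is conjugate to the Beta prior: with 4 successes and 52 failures, the posterior is Beta(10.7+4, 11.6+52) = Beta(14.7, 63.6).

Posterior: Beta(14.7, 63.6)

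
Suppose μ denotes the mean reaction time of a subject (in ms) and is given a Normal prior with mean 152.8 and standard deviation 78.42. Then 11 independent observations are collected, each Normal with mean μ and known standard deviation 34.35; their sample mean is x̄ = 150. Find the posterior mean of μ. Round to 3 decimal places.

Posterior mean ≈ 150.048

Prior precision 1/τ₀² = 1/78.42² = 0.00016261; data precision n/σ² = 11/34.35² = 0.00932265.
Posterior precision = 0.00016261 + 0.00932265 = 0.00948526.
Posterior mean = (0.00016261·152.8 + 0.00932265·150) / 0.00948526 = 150.048.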